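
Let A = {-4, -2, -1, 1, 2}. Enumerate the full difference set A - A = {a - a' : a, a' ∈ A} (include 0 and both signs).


A - A = {a - a' : a, a' ∈ A}.
Compute a - a' for each ordered pair (a, a'):
a = -4: -4--4=0, -4--2=-2, -4--1=-3, -4-1=-5, -4-2=-6
a = -2: -2--4=2, -2--2=0, -2--1=-1, -2-1=-3, -2-2=-4
a = -1: -1--4=3, -1--2=1, -1--1=0, -1-1=-2, -1-2=-3
a = 1: 1--4=5, 1--2=3, 1--1=2, 1-1=0, 1-2=-1
a = 2: 2--4=6, 2--2=4, 2--1=3, 2-1=1, 2-2=0
Collecting distinct values (and noting 0 appears from a-a):
A - A = {-6, -5, -4, -3, -2, -1, 0, 1, 2, 3, 4, 5, 6}
|A - A| = 13

A - A = {-6, -5, -4, -3, -2, -1, 0, 1, 2, 3, 4, 5, 6}


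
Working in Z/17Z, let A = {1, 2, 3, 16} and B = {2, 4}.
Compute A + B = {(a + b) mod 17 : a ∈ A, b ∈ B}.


Work in Z/17Z: reduce every sum a + b modulo 17.
Enumerate all 8 pairs:
a = 1: 1+2=3, 1+4=5
a = 2: 2+2=4, 2+4=6
a = 3: 3+2=5, 3+4=7
a = 16: 16+2=1, 16+4=3
Distinct residues collected: {1, 3, 4, 5, 6, 7}
|A + B| = 6 (out of 17 total residues).

A + B = {1, 3, 4, 5, 6, 7}


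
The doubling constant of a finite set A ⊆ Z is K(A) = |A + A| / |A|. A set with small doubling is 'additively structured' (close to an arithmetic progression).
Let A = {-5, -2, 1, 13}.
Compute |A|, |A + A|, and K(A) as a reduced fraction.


|A| = 4.
Compute A + A by enumerating all 16 pairs.
A + A = {-10, -7, -4, -1, 2, 8, 11, 14, 26}, so |A + A| = 9.
K = |A + A| / |A| = 9/4 (already in lowest terms) ≈ 2.2500.
Reference: AP of size 4 gives K = 7/4 ≈ 1.7500; a fully generic set of size 4 gives K ≈ 2.5000.

|A| = 4, |A + A| = 9, K = 9/4.


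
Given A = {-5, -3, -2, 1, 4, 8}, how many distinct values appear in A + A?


A + A = {a + a' : a, a' ∈ A}; |A| = 6.
General bounds: 2|A| - 1 ≤ |A + A| ≤ |A|(|A|+1)/2, i.e. 11 ≤ |A + A| ≤ 21.
Lower bound 2|A|-1 is attained iff A is an arithmetic progression.
Enumerate sums a + a' for a ≤ a' (symmetric, so this suffices):
a = -5: -5+-5=-10, -5+-3=-8, -5+-2=-7, -5+1=-4, -5+4=-1, -5+8=3
a = -3: -3+-3=-6, -3+-2=-5, -3+1=-2, -3+4=1, -3+8=5
a = -2: -2+-2=-4, -2+1=-1, -2+4=2, -2+8=6
a = 1: 1+1=2, 1+4=5, 1+8=9
a = 4: 4+4=8, 4+8=12
a = 8: 8+8=16
Distinct sums: {-10, -8, -7, -6, -5, -4, -2, -1, 1, 2, 3, 5, 6, 8, 9, 12, 16}
|A + A| = 17

|A + A| = 17


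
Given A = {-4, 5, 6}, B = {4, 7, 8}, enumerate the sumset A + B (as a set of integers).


A + B = {a + b : a ∈ A, b ∈ B}.
Enumerate all |A|·|B| = 3·3 = 9 pairs (a, b) and collect distinct sums.
a = -4: -4+4=0, -4+7=3, -4+8=4
a = 5: 5+4=9, 5+7=12, 5+8=13
a = 6: 6+4=10, 6+7=13, 6+8=14
Collecting distinct sums: A + B = {0, 3, 4, 9, 10, 12, 13, 14}
|A + B| = 8

A + B = {0, 3, 4, 9, 10, 12, 13, 14}


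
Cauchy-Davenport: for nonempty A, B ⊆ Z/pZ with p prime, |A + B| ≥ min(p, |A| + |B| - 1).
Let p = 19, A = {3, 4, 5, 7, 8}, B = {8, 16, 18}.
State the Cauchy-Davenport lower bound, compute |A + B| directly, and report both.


Cauchy-Davenport: |A + B| ≥ min(p, |A| + |B| - 1) for A, B nonempty in Z/pZ.
|A| = 5, |B| = 3, p = 19.
CD lower bound = min(19, 5 + 3 - 1) = min(19, 7) = 7.
Compute A + B mod 19 directly:
a = 3: 3+8=11, 3+16=0, 3+18=2
a = 4: 4+8=12, 4+16=1, 4+18=3
a = 5: 5+8=13, 5+16=2, 5+18=4
a = 7: 7+8=15, 7+16=4, 7+18=6
a = 8: 8+8=16, 8+16=5, 8+18=7
A + B = {0, 1, 2, 3, 4, 5, 6, 7, 11, 12, 13, 15, 16}, so |A + B| = 13.
Verify: 13 ≥ 7? Yes ✓.

CD lower bound = 7, actual |A + B| = 13.


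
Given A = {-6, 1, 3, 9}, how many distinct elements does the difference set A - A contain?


A - A = {a - a' : a, a' ∈ A}; |A| = 4.
Bounds: 2|A|-1 ≤ |A - A| ≤ |A|² - |A| + 1, i.e. 7 ≤ |A - A| ≤ 13.
Note: 0 ∈ A - A always (from a - a). The set is symmetric: if d ∈ A - A then -d ∈ A - A.
Enumerate nonzero differences d = a - a' with a > a' (then include -d):
Positive differences: {2, 6, 7, 8, 9, 15}
Full difference set: {0} ∪ (positive diffs) ∪ (negative diffs).
|A - A| = 1 + 2·6 = 13 (matches direct enumeration: 13).

|A - A| = 13


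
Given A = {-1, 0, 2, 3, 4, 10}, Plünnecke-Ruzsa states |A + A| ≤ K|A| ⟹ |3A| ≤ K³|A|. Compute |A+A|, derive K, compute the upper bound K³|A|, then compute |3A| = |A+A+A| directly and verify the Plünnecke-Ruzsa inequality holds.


|A| = 6.
Step 1: Compute A + A by enumerating all 36 pairs.
A + A = {-2, -1, 0, 1, 2, 3, 4, 5, 6, 7, 8, 9, 10, 12, 13, 14, 20}, so |A + A| = 17.
Step 2: Doubling constant K = |A + A|/|A| = 17/6 = 17/6 ≈ 2.8333.
Step 3: Plünnecke-Ruzsa gives |3A| ≤ K³·|A| = (2.8333)³ · 6 ≈ 136.4722.
Step 4: Compute 3A = A + A + A directly by enumerating all triples (a,b,c) ∈ A³; |3A| = 28.
Step 5: Check 28 ≤ 136.4722? Yes ✓.

K = 17/6, Plünnecke-Ruzsa bound K³|A| ≈ 136.4722, |3A| = 28, inequality holds.


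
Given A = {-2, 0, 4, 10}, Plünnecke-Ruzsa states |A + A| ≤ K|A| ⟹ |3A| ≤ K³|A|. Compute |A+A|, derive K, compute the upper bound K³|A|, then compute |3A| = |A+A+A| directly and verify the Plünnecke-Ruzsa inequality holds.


|A| = 4.
Step 1: Compute A + A by enumerating all 16 pairs.
A + A = {-4, -2, 0, 2, 4, 8, 10, 14, 20}, so |A + A| = 9.
Step 2: Doubling constant K = |A + A|/|A| = 9/4 = 9/4 ≈ 2.2500.
Step 3: Plünnecke-Ruzsa gives |3A| ≤ K³·|A| = (2.2500)³ · 4 ≈ 45.5625.
Step 4: Compute 3A = A + A + A directly by enumerating all triples (a,b,c) ∈ A³; |3A| = 15.
Step 5: Check 15 ≤ 45.5625? Yes ✓.

K = 9/4, Plünnecke-Ruzsa bound K³|A| ≈ 45.5625, |3A| = 15, inequality holds.


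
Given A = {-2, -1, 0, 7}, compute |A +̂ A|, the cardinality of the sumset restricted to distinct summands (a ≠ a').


Restricted sumset: A +̂ A = {a + a' : a ∈ A, a' ∈ A, a ≠ a'}.
Equivalently, take A + A and drop any sum 2a that is achievable ONLY as a + a for a ∈ A (i.e. sums representable only with equal summands).
Enumerate pairs (a, a') with a < a' (symmetric, so each unordered pair gives one sum; this covers all a ≠ a'):
  -2 + -1 = -3
  -2 + 0 = -2
  -2 + 7 = 5
  -1 + 0 = -1
  -1 + 7 = 6
  0 + 7 = 7
Collected distinct sums: {-3, -2, -1, 5, 6, 7}
|A +̂ A| = 6
(Reference bound: |A +̂ A| ≥ 2|A| - 3 for |A| ≥ 2, with |A| = 4 giving ≥ 5.)

|A +̂ A| = 6


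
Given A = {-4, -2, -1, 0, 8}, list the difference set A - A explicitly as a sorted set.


A - A = {a - a' : a, a' ∈ A}.
Compute a - a' for each ordered pair (a, a'):
a = -4: -4--4=0, -4--2=-2, -4--1=-3, -4-0=-4, -4-8=-12
a = -2: -2--4=2, -2--2=0, -2--1=-1, -2-0=-2, -2-8=-10
a = -1: -1--4=3, -1--2=1, -1--1=0, -1-0=-1, -1-8=-9
a = 0: 0--4=4, 0--2=2, 0--1=1, 0-0=0, 0-8=-8
a = 8: 8--4=12, 8--2=10, 8--1=9, 8-0=8, 8-8=0
Collecting distinct values (and noting 0 appears from a-a):
A - A = {-12, -10, -9, -8, -4, -3, -2, -1, 0, 1, 2, 3, 4, 8, 9, 10, 12}
|A - A| = 17

A - A = {-12, -10, -9, -8, -4, -3, -2, -1, 0, 1, 2, 3, 4, 8, 9, 10, 12}


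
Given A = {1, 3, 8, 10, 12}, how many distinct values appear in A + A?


A + A = {a + a' : a, a' ∈ A}; |A| = 5.
General bounds: 2|A| - 1 ≤ |A + A| ≤ |A|(|A|+1)/2, i.e. 9 ≤ |A + A| ≤ 15.
Lower bound 2|A|-1 is attained iff A is an arithmetic progression.
Enumerate sums a + a' for a ≤ a' (symmetric, so this suffices):
a = 1: 1+1=2, 1+3=4, 1+8=9, 1+10=11, 1+12=13
a = 3: 3+3=6, 3+8=11, 3+10=13, 3+12=15
a = 8: 8+8=16, 8+10=18, 8+12=20
a = 10: 10+10=20, 10+12=22
a = 12: 12+12=24
Distinct sums: {2, 4, 6, 9, 11, 13, 15, 16, 18, 20, 22, 24}
|A + A| = 12

|A + A| = 12


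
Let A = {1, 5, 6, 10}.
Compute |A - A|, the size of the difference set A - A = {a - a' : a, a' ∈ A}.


A - A = {a - a' : a, a' ∈ A}; |A| = 4.
Bounds: 2|A|-1 ≤ |A - A| ≤ |A|² - |A| + 1, i.e. 7 ≤ |A - A| ≤ 13.
Note: 0 ∈ A - A always (from a - a). The set is symmetric: if d ∈ A - A then -d ∈ A - A.
Enumerate nonzero differences d = a - a' with a > a' (then include -d):
Positive differences: {1, 4, 5, 9}
Full difference set: {0} ∪ (positive diffs) ∪ (negative diffs).
|A - A| = 1 + 2·4 = 9 (matches direct enumeration: 9).

|A - A| = 9


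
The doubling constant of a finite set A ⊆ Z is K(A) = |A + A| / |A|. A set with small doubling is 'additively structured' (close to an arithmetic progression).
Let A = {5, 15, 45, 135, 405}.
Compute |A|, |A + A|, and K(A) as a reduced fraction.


|A| = 5.
Compute A + A by enumerating all 25 pairs.
A + A = {10, 20, 30, 50, 60, 90, 140, 150, 180, 270, 410, 420, 450, 540, 810}, so |A + A| = 15.
K = |A + A| / |A| = 15/5 = 3/1 ≈ 3.0000.
Reference: AP of size 5 gives K = 9/5 ≈ 1.8000; a fully generic set of size 5 gives K ≈ 3.0000.

|A| = 5, |A + A| = 15, K = 15/5 = 3/1.


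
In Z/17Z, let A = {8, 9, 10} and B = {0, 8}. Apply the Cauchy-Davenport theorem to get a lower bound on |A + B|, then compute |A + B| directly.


Cauchy-Davenport: |A + B| ≥ min(p, |A| + |B| - 1) for A, B nonempty in Z/pZ.
|A| = 3, |B| = 2, p = 17.
CD lower bound = min(17, 3 + 2 - 1) = min(17, 4) = 4.
Compute A + B mod 17 directly:
a = 8: 8+0=8, 8+8=16
a = 9: 9+0=9, 9+8=0
a = 10: 10+0=10, 10+8=1
A + B = {0, 1, 8, 9, 10, 16}, so |A + B| = 6.
Verify: 6 ≥ 4? Yes ✓.

CD lower bound = 4, actual |A + B| = 6.


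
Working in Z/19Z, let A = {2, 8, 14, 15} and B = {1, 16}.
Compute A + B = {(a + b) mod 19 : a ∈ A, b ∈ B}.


Work in Z/19Z: reduce every sum a + b modulo 19.
Enumerate all 8 pairs:
a = 2: 2+1=3, 2+16=18
a = 8: 8+1=9, 8+16=5
a = 14: 14+1=15, 14+16=11
a = 15: 15+1=16, 15+16=12
Distinct residues collected: {3, 5, 9, 11, 12, 15, 16, 18}
|A + B| = 8 (out of 19 total residues).

A + B = {3, 5, 9, 11, 12, 15, 16, 18}


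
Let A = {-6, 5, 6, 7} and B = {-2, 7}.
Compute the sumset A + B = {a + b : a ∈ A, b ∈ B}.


A + B = {a + b : a ∈ A, b ∈ B}.
Enumerate all |A|·|B| = 4·2 = 8 pairs (a, b) and collect distinct sums.
a = -6: -6+-2=-8, -6+7=1
a = 5: 5+-2=3, 5+7=12
a = 6: 6+-2=4, 6+7=13
a = 7: 7+-2=5, 7+7=14
Collecting distinct sums: A + B = {-8, 1, 3, 4, 5, 12, 13, 14}
|A + B| = 8

A + B = {-8, 1, 3, 4, 5, 12, 13, 14}


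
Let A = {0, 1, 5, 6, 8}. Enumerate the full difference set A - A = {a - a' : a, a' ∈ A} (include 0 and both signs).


A - A = {a - a' : a, a' ∈ A}.
Compute a - a' for each ordered pair (a, a'):
a = 0: 0-0=0, 0-1=-1, 0-5=-5, 0-6=-6, 0-8=-8
a = 1: 1-0=1, 1-1=0, 1-5=-4, 1-6=-5, 1-8=-7
a = 5: 5-0=5, 5-1=4, 5-5=0, 5-6=-1, 5-8=-3
a = 6: 6-0=6, 6-1=5, 6-5=1, 6-6=0, 6-8=-2
a = 8: 8-0=8, 8-1=7, 8-5=3, 8-6=2, 8-8=0
Collecting distinct values (and noting 0 appears from a-a):
A - A = {-8, -7, -6, -5, -4, -3, -2, -1, 0, 1, 2, 3, 4, 5, 6, 7, 8}
|A - A| = 17

A - A = {-8, -7, -6, -5, -4, -3, -2, -1, 0, 1, 2, 3, 4, 5, 6, 7, 8}


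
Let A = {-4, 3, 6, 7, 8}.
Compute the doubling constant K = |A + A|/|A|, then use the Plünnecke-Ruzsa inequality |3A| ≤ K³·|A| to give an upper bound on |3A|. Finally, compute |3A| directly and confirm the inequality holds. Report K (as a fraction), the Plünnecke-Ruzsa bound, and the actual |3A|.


|A| = 5.
Step 1: Compute A + A by enumerating all 25 pairs.
A + A = {-8, -1, 2, 3, 4, 6, 9, 10, 11, 12, 13, 14, 15, 16}, so |A + A| = 14.
Step 2: Doubling constant K = |A + A|/|A| = 14/5 = 14/5 ≈ 2.8000.
Step 3: Plünnecke-Ruzsa gives |3A| ≤ K³·|A| = (2.8000)³ · 5 ≈ 109.7600.
Step 4: Compute 3A = A + A + A directly by enumerating all triples (a,b,c) ∈ A³; |3A| = 26.
Step 5: Check 26 ≤ 109.7600? Yes ✓.

K = 14/5, Plünnecke-Ruzsa bound K³|A| ≈ 109.7600, |3A| = 26, inequality holds.


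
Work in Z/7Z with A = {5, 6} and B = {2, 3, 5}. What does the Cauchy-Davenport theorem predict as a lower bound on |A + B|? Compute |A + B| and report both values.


Cauchy-Davenport: |A + B| ≥ min(p, |A| + |B| - 1) for A, B nonempty in Z/pZ.
|A| = 2, |B| = 3, p = 7.
CD lower bound = min(7, 2 + 3 - 1) = min(7, 4) = 4.
Compute A + B mod 7 directly:
a = 5: 5+2=0, 5+3=1, 5+5=3
a = 6: 6+2=1, 6+3=2, 6+5=4
A + B = {0, 1, 2, 3, 4}, so |A + B| = 5.
Verify: 5 ≥ 4? Yes ✓.

CD lower bound = 4, actual |A + B| = 5.


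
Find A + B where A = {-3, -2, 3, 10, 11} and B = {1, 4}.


A + B = {a + b : a ∈ A, b ∈ B}.
Enumerate all |A|·|B| = 5·2 = 10 pairs (a, b) and collect distinct sums.
a = -3: -3+1=-2, -3+4=1
a = -2: -2+1=-1, -2+4=2
a = 3: 3+1=4, 3+4=7
a = 10: 10+1=11, 10+4=14
a = 11: 11+1=12, 11+4=15
Collecting distinct sums: A + B = {-2, -1, 1, 2, 4, 7, 11, 12, 14, 15}
|A + B| = 10

A + B = {-2, -1, 1, 2, 4, 7, 11, 12, 14, 15}


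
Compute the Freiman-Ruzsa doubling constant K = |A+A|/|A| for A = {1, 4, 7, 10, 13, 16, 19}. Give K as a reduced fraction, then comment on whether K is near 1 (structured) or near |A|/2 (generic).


|A| = 7.
Compute A + A by enumerating all 49 pairs.
A + A = {2, 5, 8, 11, 14, 17, 20, 23, 26, 29, 32, 35, 38}, so |A + A| = 13.
K = |A + A| / |A| = 13/7 (already in lowest terms) ≈ 1.8571.
Reference: AP of size 7 gives K = 13/7 ≈ 1.8571; a fully generic set of size 7 gives K ≈ 4.0000.

|A| = 7, |A + A| = 13, K = 13/7.


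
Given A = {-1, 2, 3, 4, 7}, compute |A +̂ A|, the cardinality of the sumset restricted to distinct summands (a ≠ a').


Restricted sumset: A +̂ A = {a + a' : a ∈ A, a' ∈ A, a ≠ a'}.
Equivalently, take A + A and drop any sum 2a that is achievable ONLY as a + a for a ∈ A (i.e. sums representable only with equal summands).
Enumerate pairs (a, a') with a < a' (symmetric, so each unordered pair gives one sum; this covers all a ≠ a'):
  -1 + 2 = 1
  -1 + 3 = 2
  -1 + 4 = 3
  -1 + 7 = 6
  2 + 3 = 5
  2 + 4 = 6
  2 + 7 = 9
  3 + 4 = 7
  3 + 7 = 10
  4 + 7 = 11
Collected distinct sums: {1, 2, 3, 5, 6, 7, 9, 10, 11}
|A +̂ A| = 9
(Reference bound: |A +̂ A| ≥ 2|A| - 3 for |A| ≥ 2, with |A| = 5 giving ≥ 7.)

|A +̂ A| = 9


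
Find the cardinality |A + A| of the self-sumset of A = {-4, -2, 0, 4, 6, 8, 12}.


A + A = {a + a' : a, a' ∈ A}; |A| = 7.
General bounds: 2|A| - 1 ≤ |A + A| ≤ |A|(|A|+1)/2, i.e. 13 ≤ |A + A| ≤ 28.
Lower bound 2|A|-1 is attained iff A is an arithmetic progression.
Enumerate sums a + a' for a ≤ a' (symmetric, so this suffices):
a = -4: -4+-4=-8, -4+-2=-6, -4+0=-4, -4+4=0, -4+6=2, -4+8=4, -4+12=8
a = -2: -2+-2=-4, -2+0=-2, -2+4=2, -2+6=4, -2+8=6, -2+12=10
a = 0: 0+0=0, 0+4=4, 0+6=6, 0+8=8, 0+12=12
a = 4: 4+4=8, 4+6=10, 4+8=12, 4+12=16
a = 6: 6+6=12, 6+8=14, 6+12=18
a = 8: 8+8=16, 8+12=20
a = 12: 12+12=24
Distinct sums: {-8, -6, -4, -2, 0, 2, 4, 6, 8, 10, 12, 14, 16, 18, 20, 24}
|A + A| = 16

|A + A| = 16


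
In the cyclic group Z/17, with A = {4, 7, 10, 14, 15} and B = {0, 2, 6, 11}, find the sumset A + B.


Work in Z/17Z: reduce every sum a + b modulo 17.
Enumerate all 20 pairs:
a = 4: 4+0=4, 4+2=6, 4+6=10, 4+11=15
a = 7: 7+0=7, 7+2=9, 7+6=13, 7+11=1
a = 10: 10+0=10, 10+2=12, 10+6=16, 10+11=4
a = 14: 14+0=14, 14+2=16, 14+6=3, 14+11=8
a = 15: 15+0=15, 15+2=0, 15+6=4, 15+11=9
Distinct residues collected: {0, 1, 3, 4, 6, 7, 8, 9, 10, 12, 13, 14, 15, 16}
|A + B| = 14 (out of 17 total residues).

A + B = {0, 1, 3, 4, 6, 7, 8, 9, 10, 12, 13, 14, 15, 16}


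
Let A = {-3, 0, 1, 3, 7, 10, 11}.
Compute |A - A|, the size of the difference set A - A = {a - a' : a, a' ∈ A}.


A - A = {a - a' : a, a' ∈ A}; |A| = 7.
Bounds: 2|A|-1 ≤ |A - A| ≤ |A|² - |A| + 1, i.e. 13 ≤ |A - A| ≤ 43.
Note: 0 ∈ A - A always (from a - a). The set is symmetric: if d ∈ A - A then -d ∈ A - A.
Enumerate nonzero differences d = a - a' with a > a' (then include -d):
Positive differences: {1, 2, 3, 4, 6, 7, 8, 9, 10, 11, 13, 14}
Full difference set: {0} ∪ (positive diffs) ∪ (negative diffs).
|A - A| = 1 + 2·12 = 25 (matches direct enumeration: 25).

|A - A| = 25


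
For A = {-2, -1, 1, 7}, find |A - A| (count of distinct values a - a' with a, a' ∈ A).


A - A = {a - a' : a, a' ∈ A}; |A| = 4.
Bounds: 2|A|-1 ≤ |A - A| ≤ |A|² - |A| + 1, i.e. 7 ≤ |A - A| ≤ 13.
Note: 0 ∈ A - A always (from a - a). The set is symmetric: if d ∈ A - A then -d ∈ A - A.
Enumerate nonzero differences d = a - a' with a > a' (then include -d):
Positive differences: {1, 2, 3, 6, 8, 9}
Full difference set: {0} ∪ (positive diffs) ∪ (negative diffs).
|A - A| = 1 + 2·6 = 13 (matches direct enumeration: 13).

|A - A| = 13


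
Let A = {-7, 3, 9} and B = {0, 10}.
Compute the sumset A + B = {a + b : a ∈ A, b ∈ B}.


A + B = {a + b : a ∈ A, b ∈ B}.
Enumerate all |A|·|B| = 3·2 = 6 pairs (a, b) and collect distinct sums.
a = -7: -7+0=-7, -7+10=3
a = 3: 3+0=3, 3+10=13
a = 9: 9+0=9, 9+10=19
Collecting distinct sums: A + B = {-7, 3, 9, 13, 19}
|A + B| = 5

A + B = {-7, 3, 9, 13, 19}


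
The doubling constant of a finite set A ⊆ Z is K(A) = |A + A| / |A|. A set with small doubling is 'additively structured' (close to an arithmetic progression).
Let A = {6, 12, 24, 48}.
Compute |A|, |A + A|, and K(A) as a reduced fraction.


|A| = 4.
Compute A + A by enumerating all 16 pairs.
A + A = {12, 18, 24, 30, 36, 48, 54, 60, 72, 96}, so |A + A| = 10.
K = |A + A| / |A| = 10/4 = 5/2 ≈ 2.5000.
Reference: AP of size 4 gives K = 7/4 ≈ 1.7500; a fully generic set of size 4 gives K ≈ 2.5000.

|A| = 4, |A + A| = 10, K = 10/4 = 5/2.


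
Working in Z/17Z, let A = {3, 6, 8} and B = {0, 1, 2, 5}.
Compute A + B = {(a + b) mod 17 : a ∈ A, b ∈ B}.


Work in Z/17Z: reduce every sum a + b modulo 17.
Enumerate all 12 pairs:
a = 3: 3+0=3, 3+1=4, 3+2=5, 3+5=8
a = 6: 6+0=6, 6+1=7, 6+2=8, 6+5=11
a = 8: 8+0=8, 8+1=9, 8+2=10, 8+5=13
Distinct residues collected: {3, 4, 5, 6, 7, 8, 9, 10, 11, 13}
|A + B| = 10 (out of 17 total residues).

A + B = {3, 4, 5, 6, 7, 8, 9, 10, 11, 13}


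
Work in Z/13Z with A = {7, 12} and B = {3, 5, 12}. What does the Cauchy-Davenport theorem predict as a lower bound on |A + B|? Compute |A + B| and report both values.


Cauchy-Davenport: |A + B| ≥ min(p, |A| + |B| - 1) for A, B nonempty in Z/pZ.
|A| = 2, |B| = 3, p = 13.
CD lower bound = min(13, 2 + 3 - 1) = min(13, 4) = 4.
Compute A + B mod 13 directly:
a = 7: 7+3=10, 7+5=12, 7+12=6
a = 12: 12+3=2, 12+5=4, 12+12=11
A + B = {2, 4, 6, 10, 11, 12}, so |A + B| = 6.
Verify: 6 ≥ 4? Yes ✓.

CD lower bound = 4, actual |A + B| = 6.


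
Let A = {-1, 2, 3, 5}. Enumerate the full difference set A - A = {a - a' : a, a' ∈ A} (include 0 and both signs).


A - A = {a - a' : a, a' ∈ A}.
Compute a - a' for each ordered pair (a, a'):
a = -1: -1--1=0, -1-2=-3, -1-3=-4, -1-5=-6
a = 2: 2--1=3, 2-2=0, 2-3=-1, 2-5=-3
a = 3: 3--1=4, 3-2=1, 3-3=0, 3-5=-2
a = 5: 5--1=6, 5-2=3, 5-3=2, 5-5=0
Collecting distinct values (and noting 0 appears from a-a):
A - A = {-6, -4, -3, -2, -1, 0, 1, 2, 3, 4, 6}
|A - A| = 11

A - A = {-6, -4, -3, -2, -1, 0, 1, 2, 3, 4, 6}


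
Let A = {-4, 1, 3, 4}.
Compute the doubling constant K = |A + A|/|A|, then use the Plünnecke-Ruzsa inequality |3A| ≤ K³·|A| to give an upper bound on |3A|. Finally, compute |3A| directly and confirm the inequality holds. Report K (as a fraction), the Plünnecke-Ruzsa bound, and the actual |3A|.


|A| = 4.
Step 1: Compute A + A by enumerating all 16 pairs.
A + A = {-8, -3, -1, 0, 2, 4, 5, 6, 7, 8}, so |A + A| = 10.
Step 2: Doubling constant K = |A + A|/|A| = 10/4 = 10/4 ≈ 2.5000.
Step 3: Plünnecke-Ruzsa gives |3A| ≤ K³·|A| = (2.5000)³ · 4 ≈ 62.5000.
Step 4: Compute 3A = A + A + A directly by enumerating all triples (a,b,c) ∈ A³; |3A| = 18.
Step 5: Check 18 ≤ 62.5000? Yes ✓.

K = 10/4, Plünnecke-Ruzsa bound K³|A| ≈ 62.5000, |3A| = 18, inequality holds.


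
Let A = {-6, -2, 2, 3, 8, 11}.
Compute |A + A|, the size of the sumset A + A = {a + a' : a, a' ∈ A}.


A + A = {a + a' : a, a' ∈ A}; |A| = 6.
General bounds: 2|A| - 1 ≤ |A + A| ≤ |A|(|A|+1)/2, i.e. 11 ≤ |A + A| ≤ 21.
Lower bound 2|A|-1 is attained iff A is an arithmetic progression.
Enumerate sums a + a' for a ≤ a' (symmetric, so this suffices):
a = -6: -6+-6=-12, -6+-2=-8, -6+2=-4, -6+3=-3, -6+8=2, -6+11=5
a = -2: -2+-2=-4, -2+2=0, -2+3=1, -2+8=6, -2+11=9
a = 2: 2+2=4, 2+3=5, 2+8=10, 2+11=13
a = 3: 3+3=6, 3+8=11, 3+11=14
a = 8: 8+8=16, 8+11=19
a = 11: 11+11=22
Distinct sums: {-12, -8, -4, -3, 0, 1, 2, 4, 5, 6, 9, 10, 11, 13, 14, 16, 19, 22}
|A + A| = 18

|A + A| = 18


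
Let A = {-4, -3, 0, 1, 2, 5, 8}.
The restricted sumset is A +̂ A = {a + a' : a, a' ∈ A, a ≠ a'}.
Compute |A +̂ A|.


Restricted sumset: A +̂ A = {a + a' : a ∈ A, a' ∈ A, a ≠ a'}.
Equivalently, take A + A and drop any sum 2a that is achievable ONLY as a + a for a ∈ A (i.e. sums representable only with equal summands).
Enumerate pairs (a, a') with a < a' (symmetric, so each unordered pair gives one sum; this covers all a ≠ a'):
  -4 + -3 = -7
  -4 + 0 = -4
  -4 + 1 = -3
  -4 + 2 = -2
  -4 + 5 = 1
  -4 + 8 = 4
  -3 + 0 = -3
  -3 + 1 = -2
  -3 + 2 = -1
  -3 + 5 = 2
  -3 + 8 = 5
  0 + 1 = 1
  0 + 2 = 2
  0 + 5 = 5
  0 + 8 = 8
  1 + 2 = 3
  1 + 5 = 6
  1 + 8 = 9
  2 + 5 = 7
  2 + 8 = 10
  5 + 8 = 13
Collected distinct sums: {-7, -4, -3, -2, -1, 1, 2, 3, 4, 5, 6, 7, 8, 9, 10, 13}
|A +̂ A| = 16
(Reference bound: |A +̂ A| ≥ 2|A| - 3 for |A| ≥ 2, with |A| = 7 giving ≥ 11.)

|A +̂ A| = 16


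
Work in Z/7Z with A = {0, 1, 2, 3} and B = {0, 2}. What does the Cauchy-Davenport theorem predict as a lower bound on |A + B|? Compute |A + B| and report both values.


Cauchy-Davenport: |A + B| ≥ min(p, |A| + |B| - 1) for A, B nonempty in Z/pZ.
|A| = 4, |B| = 2, p = 7.
CD lower bound = min(7, 4 + 2 - 1) = min(7, 5) = 5.
Compute A + B mod 7 directly:
a = 0: 0+0=0, 0+2=2
a = 1: 1+0=1, 1+2=3
a = 2: 2+0=2, 2+2=4
a = 3: 3+0=3, 3+2=5
A + B = {0, 1, 2, 3, 4, 5}, so |A + B| = 6.
Verify: 6 ≥ 5? Yes ✓.

CD lower bound = 5, actual |A + B| = 6.


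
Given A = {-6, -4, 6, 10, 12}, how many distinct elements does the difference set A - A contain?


A - A = {a - a' : a, a' ∈ A}; |A| = 5.
Bounds: 2|A|-1 ≤ |A - A| ≤ |A|² - |A| + 1, i.e. 9 ≤ |A - A| ≤ 21.
Note: 0 ∈ A - A always (from a - a). The set is symmetric: if d ∈ A - A then -d ∈ A - A.
Enumerate nonzero differences d = a - a' with a > a' (then include -d):
Positive differences: {2, 4, 6, 10, 12, 14, 16, 18}
Full difference set: {0} ∪ (positive diffs) ∪ (negative diffs).
|A - A| = 1 + 2·8 = 17 (matches direct enumeration: 17).

|A - A| = 17


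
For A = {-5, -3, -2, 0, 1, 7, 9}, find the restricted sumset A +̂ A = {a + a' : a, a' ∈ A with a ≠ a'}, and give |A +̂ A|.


Restricted sumset: A +̂ A = {a + a' : a ∈ A, a' ∈ A, a ≠ a'}.
Equivalently, take A + A and drop any sum 2a that is achievable ONLY as a + a for a ∈ A (i.e. sums representable only with equal summands).
Enumerate pairs (a, a') with a < a' (symmetric, so each unordered pair gives one sum; this covers all a ≠ a'):
  -5 + -3 = -8
  -5 + -2 = -7
  -5 + 0 = -5
  -5 + 1 = -4
  -5 + 7 = 2
  -5 + 9 = 4
  -3 + -2 = -5
  -3 + 0 = -3
  -3 + 1 = -2
  -3 + 7 = 4
  -3 + 9 = 6
  -2 + 0 = -2
  -2 + 1 = -1
  -2 + 7 = 5
  -2 + 9 = 7
  0 + 1 = 1
  0 + 7 = 7
  0 + 9 = 9
  1 + 7 = 8
  1 + 9 = 10
  7 + 9 = 16
Collected distinct sums: {-8, -7, -5, -4, -3, -2, -1, 1, 2, 4, 5, 6, 7, 8, 9, 10, 16}
|A +̂ A| = 17
(Reference bound: |A +̂ A| ≥ 2|A| - 3 for |A| ≥ 2, with |A| = 7 giving ≥ 11.)

|A +̂ A| = 17


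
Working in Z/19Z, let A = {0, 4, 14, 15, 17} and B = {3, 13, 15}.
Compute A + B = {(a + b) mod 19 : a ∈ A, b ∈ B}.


Work in Z/19Z: reduce every sum a + b modulo 19.
Enumerate all 15 pairs:
a = 0: 0+3=3, 0+13=13, 0+15=15
a = 4: 4+3=7, 4+13=17, 4+15=0
a = 14: 14+3=17, 14+13=8, 14+15=10
a = 15: 15+3=18, 15+13=9, 15+15=11
a = 17: 17+3=1, 17+13=11, 17+15=13
Distinct residues collected: {0, 1, 3, 7, 8, 9, 10, 11, 13, 15, 17, 18}
|A + B| = 12 (out of 19 total residues).

A + B = {0, 1, 3, 7, 8, 9, 10, 11, 13, 15, 17, 18}


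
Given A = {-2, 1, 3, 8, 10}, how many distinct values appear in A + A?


A + A = {a + a' : a, a' ∈ A}; |A| = 5.
General bounds: 2|A| - 1 ≤ |A + A| ≤ |A|(|A|+1)/2, i.e. 9 ≤ |A + A| ≤ 15.
Lower bound 2|A|-1 is attained iff A is an arithmetic progression.
Enumerate sums a + a' for a ≤ a' (symmetric, so this suffices):
a = -2: -2+-2=-4, -2+1=-1, -2+3=1, -2+8=6, -2+10=8
a = 1: 1+1=2, 1+3=4, 1+8=9, 1+10=11
a = 3: 3+3=6, 3+8=11, 3+10=13
a = 8: 8+8=16, 8+10=18
a = 10: 10+10=20
Distinct sums: {-4, -1, 1, 2, 4, 6, 8, 9, 11, 13, 16, 18, 20}
|A + A| = 13

|A + A| = 13


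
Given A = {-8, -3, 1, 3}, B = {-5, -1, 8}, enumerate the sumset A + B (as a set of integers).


A + B = {a + b : a ∈ A, b ∈ B}.
Enumerate all |A|·|B| = 4·3 = 12 pairs (a, b) and collect distinct sums.
a = -8: -8+-5=-13, -8+-1=-9, -8+8=0
a = -3: -3+-5=-8, -3+-1=-4, -3+8=5
a = 1: 1+-5=-4, 1+-1=0, 1+8=9
a = 3: 3+-5=-2, 3+-1=2, 3+8=11
Collecting distinct sums: A + B = {-13, -9, -8, -4, -2, 0, 2, 5, 9, 11}
|A + B| = 10

A + B = {-13, -9, -8, -4, -2, 0, 2, 5, 9, 11}


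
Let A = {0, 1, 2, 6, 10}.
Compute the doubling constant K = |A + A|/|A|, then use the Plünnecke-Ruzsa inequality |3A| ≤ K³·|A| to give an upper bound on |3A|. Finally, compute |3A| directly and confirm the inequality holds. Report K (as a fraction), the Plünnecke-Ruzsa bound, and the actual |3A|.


|A| = 5.
Step 1: Compute A + A by enumerating all 25 pairs.
A + A = {0, 1, 2, 3, 4, 6, 7, 8, 10, 11, 12, 16, 20}, so |A + A| = 13.
Step 2: Doubling constant K = |A + A|/|A| = 13/5 = 13/5 ≈ 2.6000.
Step 3: Plünnecke-Ruzsa gives |3A| ≤ K³·|A| = (2.6000)³ · 5 ≈ 87.8800.
Step 4: Compute 3A = A + A + A directly by enumerating all triples (a,b,c) ∈ A³; |3A| = 23.
Step 5: Check 23 ≤ 87.8800? Yes ✓.

K = 13/5, Plünnecke-Ruzsa bound K³|A| ≈ 87.8800, |3A| = 23, inequality holds.


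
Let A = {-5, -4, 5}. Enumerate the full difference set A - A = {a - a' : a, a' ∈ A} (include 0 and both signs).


A - A = {a - a' : a, a' ∈ A}.
Compute a - a' for each ordered pair (a, a'):
a = -5: -5--5=0, -5--4=-1, -5-5=-10
a = -4: -4--5=1, -4--4=0, -4-5=-9
a = 5: 5--5=10, 5--4=9, 5-5=0
Collecting distinct values (and noting 0 appears from a-a):
A - A = {-10, -9, -1, 0, 1, 9, 10}
|A - A| = 7

A - A = {-10, -9, -1, 0, 1, 9, 10}


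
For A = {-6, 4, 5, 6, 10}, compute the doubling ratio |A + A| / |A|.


|A| = 5.
Compute A + A by enumerating all 25 pairs.
A + A = {-12, -2, -1, 0, 4, 8, 9, 10, 11, 12, 14, 15, 16, 20}, so |A + A| = 14.
K = |A + A| / |A| = 14/5 (already in lowest terms) ≈ 2.8000.
Reference: AP of size 5 gives K = 9/5 ≈ 1.8000; a fully generic set of size 5 gives K ≈ 3.0000.

|A| = 5, |A + A| = 14, K = 14/5.


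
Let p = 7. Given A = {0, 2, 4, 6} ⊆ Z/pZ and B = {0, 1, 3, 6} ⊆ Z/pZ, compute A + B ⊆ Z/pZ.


Work in Z/7Z: reduce every sum a + b modulo 7.
Enumerate all 16 pairs:
a = 0: 0+0=0, 0+1=1, 0+3=3, 0+6=6
a = 2: 2+0=2, 2+1=3, 2+3=5, 2+6=1
a = 4: 4+0=4, 4+1=5, 4+3=0, 4+6=3
a = 6: 6+0=6, 6+1=0, 6+3=2, 6+6=5
Distinct residues collected: {0, 1, 2, 3, 4, 5, 6}
|A + B| = 7 (out of 7 total residues).

A + B = {0, 1, 2, 3, 4, 5, 6}


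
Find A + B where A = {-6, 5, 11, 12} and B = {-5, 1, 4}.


A + B = {a + b : a ∈ A, b ∈ B}.
Enumerate all |A|·|B| = 4·3 = 12 pairs (a, b) and collect distinct sums.
a = -6: -6+-5=-11, -6+1=-5, -6+4=-2
a = 5: 5+-5=0, 5+1=6, 5+4=9
a = 11: 11+-5=6, 11+1=12, 11+4=15
a = 12: 12+-5=7, 12+1=13, 12+4=16
Collecting distinct sums: A + B = {-11, -5, -2, 0, 6, 7, 9, 12, 13, 15, 16}
|A + B| = 11

A + B = {-11, -5, -2, 0, 6, 7, 9, 12, 13, 15, 16}


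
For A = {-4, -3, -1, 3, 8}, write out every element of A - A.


A - A = {a - a' : a, a' ∈ A}.
Compute a - a' for each ordered pair (a, a'):
a = -4: -4--4=0, -4--3=-1, -4--1=-3, -4-3=-7, -4-8=-12
a = -3: -3--4=1, -3--3=0, -3--1=-2, -3-3=-6, -3-8=-11
a = -1: -1--4=3, -1--3=2, -1--1=0, -1-3=-4, -1-8=-9
a = 3: 3--4=7, 3--3=6, 3--1=4, 3-3=0, 3-8=-5
a = 8: 8--4=12, 8--3=11, 8--1=9, 8-3=5, 8-8=0
Collecting distinct values (and noting 0 appears from a-a):
A - A = {-12, -11, -9, -7, -6, -5, -4, -3, -2, -1, 0, 1, 2, 3, 4, 5, 6, 7, 9, 11, 12}
|A - A| = 21

A - A = {-12, -11, -9, -7, -6, -5, -4, -3, -2, -1, 0, 1, 2, 3, 4, 5, 6, 7, 9, 11, 12}


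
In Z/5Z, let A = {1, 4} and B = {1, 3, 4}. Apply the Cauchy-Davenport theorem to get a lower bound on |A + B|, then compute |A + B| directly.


Cauchy-Davenport: |A + B| ≥ min(p, |A| + |B| - 1) for A, B nonempty in Z/pZ.
|A| = 2, |B| = 3, p = 5.
CD lower bound = min(5, 2 + 3 - 1) = min(5, 4) = 4.
Compute A + B mod 5 directly:
a = 1: 1+1=2, 1+3=4, 1+4=0
a = 4: 4+1=0, 4+3=2, 4+4=3
A + B = {0, 2, 3, 4}, so |A + B| = 4.
Verify: 4 ≥ 4? Yes ✓.

CD lower bound = 4, actual |A + B| = 4.


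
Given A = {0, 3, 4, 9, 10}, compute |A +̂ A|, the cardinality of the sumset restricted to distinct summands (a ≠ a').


Restricted sumset: A +̂ A = {a + a' : a ∈ A, a' ∈ A, a ≠ a'}.
Equivalently, take A + A and drop any sum 2a that is achievable ONLY as a + a for a ∈ A (i.e. sums representable only with equal summands).
Enumerate pairs (a, a') with a < a' (symmetric, so each unordered pair gives one sum; this covers all a ≠ a'):
  0 + 3 = 3
  0 + 4 = 4
  0 + 9 = 9
  0 + 10 = 10
  3 + 4 = 7
  3 + 9 = 12
  3 + 10 = 13
  4 + 9 = 13
  4 + 10 = 14
  9 + 10 = 19
Collected distinct sums: {3, 4, 7, 9, 10, 12, 13, 14, 19}
|A +̂ A| = 9
(Reference bound: |A +̂ A| ≥ 2|A| - 3 for |A| ≥ 2, with |A| = 5 giving ≥ 7.)

|A +̂ A| = 9


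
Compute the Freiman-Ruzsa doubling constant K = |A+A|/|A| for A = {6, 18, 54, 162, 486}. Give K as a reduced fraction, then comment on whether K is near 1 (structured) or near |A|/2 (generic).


|A| = 5.
Compute A + A by enumerating all 25 pairs.
A + A = {12, 24, 36, 60, 72, 108, 168, 180, 216, 324, 492, 504, 540, 648, 972}, so |A + A| = 15.
K = |A + A| / |A| = 15/5 = 3/1 ≈ 3.0000.
Reference: AP of size 5 gives K = 9/5 ≈ 1.8000; a fully generic set of size 5 gives K ≈ 3.0000.

|A| = 5, |A + A| = 15, K = 15/5 = 3/1.


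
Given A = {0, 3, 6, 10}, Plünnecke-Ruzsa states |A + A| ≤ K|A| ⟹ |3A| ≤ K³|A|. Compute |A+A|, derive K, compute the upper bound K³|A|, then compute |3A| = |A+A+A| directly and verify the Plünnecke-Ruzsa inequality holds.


|A| = 4.
Step 1: Compute A + A by enumerating all 16 pairs.
A + A = {0, 3, 6, 9, 10, 12, 13, 16, 20}, so |A + A| = 9.
Step 2: Doubling constant K = |A + A|/|A| = 9/4 = 9/4 ≈ 2.2500.
Step 3: Plünnecke-Ruzsa gives |3A| ≤ K³·|A| = (2.2500)³ · 4 ≈ 45.5625.
Step 4: Compute 3A = A + A + A directly by enumerating all triples (a,b,c) ∈ A³; |3A| = 16.
Step 5: Check 16 ≤ 45.5625? Yes ✓.

K = 9/4, Plünnecke-Ruzsa bound K³|A| ≈ 45.5625, |3A| = 16, inequality holds.


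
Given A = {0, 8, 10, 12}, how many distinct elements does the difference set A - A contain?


A - A = {a - a' : a, a' ∈ A}; |A| = 4.
Bounds: 2|A|-1 ≤ |A - A| ≤ |A|² - |A| + 1, i.e. 7 ≤ |A - A| ≤ 13.
Note: 0 ∈ A - A always (from a - a). The set is symmetric: if d ∈ A - A then -d ∈ A - A.
Enumerate nonzero differences d = a - a' with a > a' (then include -d):
Positive differences: {2, 4, 8, 10, 12}
Full difference set: {0} ∪ (positive diffs) ∪ (negative diffs).
|A - A| = 1 + 2·5 = 11 (matches direct enumeration: 11).

|A - A| = 11


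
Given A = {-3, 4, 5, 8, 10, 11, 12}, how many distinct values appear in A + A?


A + A = {a + a' : a, a' ∈ A}; |A| = 7.
General bounds: 2|A| - 1 ≤ |A + A| ≤ |A|(|A|+1)/2, i.e. 13 ≤ |A + A| ≤ 28.
Lower bound 2|A|-1 is attained iff A is an arithmetic progression.
Enumerate sums a + a' for a ≤ a' (symmetric, so this suffices):
a = -3: -3+-3=-6, -3+4=1, -3+5=2, -3+8=5, -3+10=7, -3+11=8, -3+12=9
a = 4: 4+4=8, 4+5=9, 4+8=12, 4+10=14, 4+11=15, 4+12=16
a = 5: 5+5=10, 5+8=13, 5+10=15, 5+11=16, 5+12=17
a = 8: 8+8=16, 8+10=18, 8+11=19, 8+12=20
a = 10: 10+10=20, 10+11=21, 10+12=22
a = 11: 11+11=22, 11+12=23
a = 12: 12+12=24
Distinct sums: {-6, 1, 2, 5, 7, 8, 9, 10, 12, 13, 14, 15, 16, 17, 18, 19, 20, 21, 22, 23, 24}
|A + A| = 21

|A + A| = 21


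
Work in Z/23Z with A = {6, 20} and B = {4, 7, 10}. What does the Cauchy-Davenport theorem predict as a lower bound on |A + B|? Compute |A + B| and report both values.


Cauchy-Davenport: |A + B| ≥ min(p, |A| + |B| - 1) for A, B nonempty in Z/pZ.
|A| = 2, |B| = 3, p = 23.
CD lower bound = min(23, 2 + 3 - 1) = min(23, 4) = 4.
Compute A + B mod 23 directly:
a = 6: 6+4=10, 6+7=13, 6+10=16
a = 20: 20+4=1, 20+7=4, 20+10=7
A + B = {1, 4, 7, 10, 13, 16}, so |A + B| = 6.
Verify: 6 ≥ 4? Yes ✓.

CD lower bound = 4, actual |A + B| = 6.


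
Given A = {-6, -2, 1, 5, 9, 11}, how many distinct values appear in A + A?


A + A = {a + a' : a, a' ∈ A}; |A| = 6.
General bounds: 2|A| - 1 ≤ |A + A| ≤ |A|(|A|+1)/2, i.e. 11 ≤ |A + A| ≤ 21.
Lower bound 2|A|-1 is attained iff A is an arithmetic progression.
Enumerate sums a + a' for a ≤ a' (symmetric, so this suffices):
a = -6: -6+-6=-12, -6+-2=-8, -6+1=-5, -6+5=-1, -6+9=3, -6+11=5
a = -2: -2+-2=-4, -2+1=-1, -2+5=3, -2+9=7, -2+11=9
a = 1: 1+1=2, 1+5=6, 1+9=10, 1+11=12
a = 5: 5+5=10, 5+9=14, 5+11=16
a = 9: 9+9=18, 9+11=20
a = 11: 11+11=22
Distinct sums: {-12, -8, -5, -4, -1, 2, 3, 5, 6, 7, 9, 10, 12, 14, 16, 18, 20, 22}
|A + A| = 18

|A + A| = 18


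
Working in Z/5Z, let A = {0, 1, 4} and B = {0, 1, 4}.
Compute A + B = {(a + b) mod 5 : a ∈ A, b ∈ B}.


Work in Z/5Z: reduce every sum a + b modulo 5.
Enumerate all 9 pairs:
a = 0: 0+0=0, 0+1=1, 0+4=4
a = 1: 1+0=1, 1+1=2, 1+4=0
a = 4: 4+0=4, 4+1=0, 4+4=3
Distinct residues collected: {0, 1, 2, 3, 4}
|A + B| = 5 (out of 5 total residues).

A + B = {0, 1, 2, 3, 4}


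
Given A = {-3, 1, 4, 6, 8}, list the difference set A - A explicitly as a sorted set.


A - A = {a - a' : a, a' ∈ A}.
Compute a - a' for each ordered pair (a, a'):
a = -3: -3--3=0, -3-1=-4, -3-4=-7, -3-6=-9, -3-8=-11
a = 1: 1--3=4, 1-1=0, 1-4=-3, 1-6=-5, 1-8=-7
a = 4: 4--3=7, 4-1=3, 4-4=0, 4-6=-2, 4-8=-4
a = 6: 6--3=9, 6-1=5, 6-4=2, 6-6=0, 6-8=-2
a = 8: 8--3=11, 8-1=7, 8-4=4, 8-6=2, 8-8=0
Collecting distinct values (and noting 0 appears from a-a):
A - A = {-11, -9, -7, -5, -4, -3, -2, 0, 2, 3, 4, 5, 7, 9, 11}
|A - A| = 15

A - A = {-11, -9, -7, -5, -4, -3, -2, 0, 2, 3, 4, 5, 7, 9, 11}


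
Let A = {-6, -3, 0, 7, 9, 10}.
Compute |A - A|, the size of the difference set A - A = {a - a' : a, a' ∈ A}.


A - A = {a - a' : a, a' ∈ A}; |A| = 6.
Bounds: 2|A|-1 ≤ |A - A| ≤ |A|² - |A| + 1, i.e. 11 ≤ |A - A| ≤ 31.
Note: 0 ∈ A - A always (from a - a). The set is symmetric: if d ∈ A - A then -d ∈ A - A.
Enumerate nonzero differences d = a - a' with a > a' (then include -d):
Positive differences: {1, 2, 3, 6, 7, 9, 10, 12, 13, 15, 16}
Full difference set: {0} ∪ (positive diffs) ∪ (negative diffs).
|A - A| = 1 + 2·11 = 23 (matches direct enumeration: 23).

|A - A| = 23


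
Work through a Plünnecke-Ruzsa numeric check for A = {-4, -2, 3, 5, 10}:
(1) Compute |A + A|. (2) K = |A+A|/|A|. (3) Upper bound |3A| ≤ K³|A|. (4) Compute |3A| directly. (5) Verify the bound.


|A| = 5.
Step 1: Compute A + A by enumerating all 25 pairs.
A + A = {-8, -6, -4, -1, 1, 3, 6, 8, 10, 13, 15, 20}, so |A + A| = 12.
Step 2: Doubling constant K = |A + A|/|A| = 12/5 = 12/5 ≈ 2.4000.
Step 3: Plünnecke-Ruzsa gives |3A| ≤ K³·|A| = (2.4000)³ · 5 ≈ 69.1200.
Step 4: Compute 3A = A + A + A directly by enumerating all triples (a,b,c) ∈ A³; |3A| = 22.
Step 5: Check 22 ≤ 69.1200? Yes ✓.

K = 12/5, Plünnecke-Ruzsa bound K³|A| ≈ 69.1200, |3A| = 22, inequality holds.


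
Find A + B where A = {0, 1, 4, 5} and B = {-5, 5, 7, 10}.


A + B = {a + b : a ∈ A, b ∈ B}.
Enumerate all |A|·|B| = 4·4 = 16 pairs (a, b) and collect distinct sums.
a = 0: 0+-5=-5, 0+5=5, 0+7=7, 0+10=10
a = 1: 1+-5=-4, 1+5=6, 1+7=8, 1+10=11
a = 4: 4+-5=-1, 4+5=9, 4+7=11, 4+10=14
a = 5: 5+-5=0, 5+5=10, 5+7=12, 5+10=15
Collecting distinct sums: A + B = {-5, -4, -1, 0, 5, 6, 7, 8, 9, 10, 11, 12, 14, 15}
|A + B| = 14

A + B = {-5, -4, -1, 0, 5, 6, 7, 8, 9, 10, 11, 12, 14, 15}


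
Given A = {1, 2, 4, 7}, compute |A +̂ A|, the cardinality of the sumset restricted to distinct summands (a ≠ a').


Restricted sumset: A +̂ A = {a + a' : a ∈ A, a' ∈ A, a ≠ a'}.
Equivalently, take A + A and drop any sum 2a that is achievable ONLY as a + a for a ∈ A (i.e. sums representable only with equal summands).
Enumerate pairs (a, a') with a < a' (symmetric, so each unordered pair gives one sum; this covers all a ≠ a'):
  1 + 2 = 3
  1 + 4 = 5
  1 + 7 = 8
  2 + 4 = 6
  2 + 7 = 9
  4 + 7 = 11
Collected distinct sums: {3, 5, 6, 8, 9, 11}
|A +̂ A| = 6
(Reference bound: |A +̂ A| ≥ 2|A| - 3 for |A| ≥ 2, with |A| = 4 giving ≥ 5.)

|A +̂ A| = 6


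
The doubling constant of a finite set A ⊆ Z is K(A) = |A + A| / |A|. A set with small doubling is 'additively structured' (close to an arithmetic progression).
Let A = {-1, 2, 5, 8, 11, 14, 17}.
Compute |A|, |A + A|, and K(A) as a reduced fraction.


|A| = 7.
Compute A + A by enumerating all 49 pairs.
A + A = {-2, 1, 4, 7, 10, 13, 16, 19, 22, 25, 28, 31, 34}, so |A + A| = 13.
K = |A + A| / |A| = 13/7 (already in lowest terms) ≈ 1.8571.
Reference: AP of size 7 gives K = 13/7 ≈ 1.8571; a fully generic set of size 7 gives K ≈ 4.0000.

|A| = 7, |A + A| = 13, K = 13/7.


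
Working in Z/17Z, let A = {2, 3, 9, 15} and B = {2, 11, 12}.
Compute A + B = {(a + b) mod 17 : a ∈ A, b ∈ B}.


Work in Z/17Z: reduce every sum a + b modulo 17.
Enumerate all 12 pairs:
a = 2: 2+2=4, 2+11=13, 2+12=14
a = 3: 3+2=5, 3+11=14, 3+12=15
a = 9: 9+2=11, 9+11=3, 9+12=4
a = 15: 15+2=0, 15+11=9, 15+12=10
Distinct residues collected: {0, 3, 4, 5, 9, 10, 11, 13, 14, 15}
|A + B| = 10 (out of 17 total residues).

A + B = {0, 3, 4, 5, 9, 10, 11, 13, 14, 15}


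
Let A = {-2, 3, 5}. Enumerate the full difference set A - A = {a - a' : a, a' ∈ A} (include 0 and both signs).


A - A = {a - a' : a, a' ∈ A}.
Compute a - a' for each ordered pair (a, a'):
a = -2: -2--2=0, -2-3=-5, -2-5=-7
a = 3: 3--2=5, 3-3=0, 3-5=-2
a = 5: 5--2=7, 5-3=2, 5-5=0
Collecting distinct values (and noting 0 appears from a-a):
A - A = {-7, -5, -2, 0, 2, 5, 7}
|A - A| = 7

A - A = {-7, -5, -2, 0, 2, 5, 7}


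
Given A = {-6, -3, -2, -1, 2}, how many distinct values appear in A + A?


A + A = {a + a' : a, a' ∈ A}; |A| = 5.
General bounds: 2|A| - 1 ≤ |A + A| ≤ |A|(|A|+1)/2, i.e. 9 ≤ |A + A| ≤ 15.
Lower bound 2|A|-1 is attained iff A is an arithmetic progression.
Enumerate sums a + a' for a ≤ a' (symmetric, so this suffices):
a = -6: -6+-6=-12, -6+-3=-9, -6+-2=-8, -6+-1=-7, -6+2=-4
a = -3: -3+-3=-6, -3+-2=-5, -3+-1=-4, -3+2=-1
a = -2: -2+-2=-4, -2+-1=-3, -2+2=0
a = -1: -1+-1=-2, -1+2=1
a = 2: 2+2=4
Distinct sums: {-12, -9, -8, -7, -6, -5, -4, -3, -2, -1, 0, 1, 4}
|A + A| = 13

|A + A| = 13


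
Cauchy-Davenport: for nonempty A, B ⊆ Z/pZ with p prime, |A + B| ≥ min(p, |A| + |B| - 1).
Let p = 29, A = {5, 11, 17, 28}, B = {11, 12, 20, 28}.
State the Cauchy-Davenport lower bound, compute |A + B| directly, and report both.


Cauchy-Davenport: |A + B| ≥ min(p, |A| + |B| - 1) for A, B nonempty in Z/pZ.
|A| = 4, |B| = 4, p = 29.
CD lower bound = min(29, 4 + 4 - 1) = min(29, 7) = 7.
Compute A + B mod 29 directly:
a = 5: 5+11=16, 5+12=17, 5+20=25, 5+28=4
a = 11: 11+11=22, 11+12=23, 11+20=2, 11+28=10
a = 17: 17+11=28, 17+12=0, 17+20=8, 17+28=16
a = 28: 28+11=10, 28+12=11, 28+20=19, 28+28=27
A + B = {0, 2, 4, 8, 10, 11, 16, 17, 19, 22, 23, 25, 27, 28}, so |A + B| = 14.
Verify: 14 ≥ 7? Yes ✓.

CD lower bound = 7, actual |A + B| = 14.


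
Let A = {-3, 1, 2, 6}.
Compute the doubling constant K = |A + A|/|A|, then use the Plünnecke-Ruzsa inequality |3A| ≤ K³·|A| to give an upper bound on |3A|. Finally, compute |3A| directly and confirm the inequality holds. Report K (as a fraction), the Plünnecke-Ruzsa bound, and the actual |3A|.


|A| = 4.
Step 1: Compute A + A by enumerating all 16 pairs.
A + A = {-6, -2, -1, 2, 3, 4, 7, 8, 12}, so |A + A| = 9.
Step 2: Doubling constant K = |A + A|/|A| = 9/4 = 9/4 ≈ 2.2500.
Step 3: Plünnecke-Ruzsa gives |3A| ≤ K³·|A| = (2.2500)³ · 4 ≈ 45.5625.
Step 4: Compute 3A = A + A + A directly by enumerating all triples (a,b,c) ∈ A³; |3A| = 16.
Step 5: Check 16 ≤ 45.5625? Yes ✓.

K = 9/4, Plünnecke-Ruzsa bound K³|A| ≈ 45.5625, |3A| = 16, inequality holds.


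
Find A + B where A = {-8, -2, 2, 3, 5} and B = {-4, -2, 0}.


A + B = {a + b : a ∈ A, b ∈ B}.
Enumerate all |A|·|B| = 5·3 = 15 pairs (a, b) and collect distinct sums.
a = -8: -8+-4=-12, -8+-2=-10, -8+0=-8
a = -2: -2+-4=-6, -2+-2=-4, -2+0=-2
a = 2: 2+-4=-2, 2+-2=0, 2+0=2
a = 3: 3+-4=-1, 3+-2=1, 3+0=3
a = 5: 5+-4=1, 5+-2=3, 5+0=5
Collecting distinct sums: A + B = {-12, -10, -8, -6, -4, -2, -1, 0, 1, 2, 3, 5}
|A + B| = 12

A + B = {-12, -10, -8, -6, -4, -2, -1, 0, 1, 2, 3, 5}
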